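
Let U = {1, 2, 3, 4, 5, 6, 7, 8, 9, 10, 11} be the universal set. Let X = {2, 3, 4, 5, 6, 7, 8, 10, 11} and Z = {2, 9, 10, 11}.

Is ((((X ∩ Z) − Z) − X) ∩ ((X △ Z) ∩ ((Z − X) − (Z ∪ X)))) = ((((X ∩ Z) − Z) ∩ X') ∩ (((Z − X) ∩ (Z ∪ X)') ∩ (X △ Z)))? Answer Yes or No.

X ∩ Z = {2, 10, 11}
(X ∩ Z) − Z = {}
((X ∩ Z) − Z) − X = {}
X △ Z = {3, 4, 5, 6, 7, 8, 9}
Z − X = {9}
Z ∪ X = {2, 3, 4, 5, 6, 7, 8, 9, 10, 11}
(Z − X) − (Z ∪ X) = {}
(X △ Z) ∩ ((Z − X) − (Z ∪ X)) = {}
(((X ∩ Z) − Z) − X) ∩ ((X △ Z) ∩ ((Z − X) − (Z ∪ X))) = {}
X' = {1, 9}
((X ∩ Z) − Z) ∩ X' = {}
(Z ∪ X)' = {1}
(Z − X) ∩ (Z ∪ X)' = {}
((Z − X) ∩ (Z ∪ X)') ∩ (X △ Z) = {}
(((X ∩ Z) − Z) ∩ X') ∩ (((Z − X) ∩ (Z ∪ X)') ∩ (X △ Z)) = {}
Both equal {}, so (((X ∩ Z) − Z) − X) ∩ ((X △ Z) ∩ ((Z − X) − (Z ∪ X))) = (((X ∩ Z) − Z) ∩ X') ∩ (((Z − X) ∩ (Z ∪ X)') ∩ (X △ Z)).

Yes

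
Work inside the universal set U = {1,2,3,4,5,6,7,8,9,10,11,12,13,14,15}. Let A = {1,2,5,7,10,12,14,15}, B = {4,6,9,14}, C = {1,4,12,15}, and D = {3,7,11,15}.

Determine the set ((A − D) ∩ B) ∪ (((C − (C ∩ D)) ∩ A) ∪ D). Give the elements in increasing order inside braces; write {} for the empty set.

A − D = {1,2,5,10,12,14}
(A − D) ∩ B = {14}
C ∩ D = {15}
C − (C ∩ D) = {1,4,12}
(C − (C ∩ D)) ∩ A = {1,12}
((C − (C ∩ D)) ∩ A) ∪ D = {1,3,7,11,12,15}
((A − D) ∩ B) ∪ (((C − (C ∩ D)) ∩ A) ∪ D) = {1,3,7,11,12,14,15}

{1,3,7,11,12,14,15}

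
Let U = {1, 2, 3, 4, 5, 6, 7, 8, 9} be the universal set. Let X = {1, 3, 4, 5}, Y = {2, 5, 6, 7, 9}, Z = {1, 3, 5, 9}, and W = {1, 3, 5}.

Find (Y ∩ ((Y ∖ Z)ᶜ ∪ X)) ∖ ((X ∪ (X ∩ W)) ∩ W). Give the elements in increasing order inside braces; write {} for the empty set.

Y ∖ Z = {2, 6, 7}
(Y ∖ Z)ᶜ = {1, 3, 4, 5, 8, 9}
(Y ∖ Z)ᶜ ∪ X = {1, 3, 4, 5, 8, 9}
Y ∩ ((Y ∖ Z)ᶜ ∪ X) = {5, 9}
X ∩ W = {1, 3, 5}
X ∪ (X ∩ W) = {1, 3, 4, 5}
(X ∪ (X ∩ W)) ∩ W = {1, 3, 5}
(Y ∩ ((Y ∖ Z)ᶜ ∪ X)) ∖ ((X ∪ (X ∩ W)) ∩ W) = {9}

{9}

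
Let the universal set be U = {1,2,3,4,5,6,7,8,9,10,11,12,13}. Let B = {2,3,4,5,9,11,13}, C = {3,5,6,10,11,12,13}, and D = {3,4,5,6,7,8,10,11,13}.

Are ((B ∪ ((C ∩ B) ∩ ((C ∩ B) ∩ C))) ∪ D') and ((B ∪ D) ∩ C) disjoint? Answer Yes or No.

C ∩ B = {3,5,11,13}
(C ∩ B) ∩ C = {3,5,11,13}
(C ∩ B) ∩ ((C ∩ B) ∩ C) = {3,5,11,13}
B ∪ ((C ∩ B) ∩ ((C ∩ B) ∩ C)) = {2,3,4,5,9,11,13}
D' = {1,2,9,12}
(B ∪ ((C ∩ B) ∩ ((C ∩ B) ∩ C))) ∪ D' = {1,2,3,4,5,9,11,12,13}
B ∪ D = {2,3,4,5,6,7,8,9,10,11,13}
(B ∪ D) ∩ C = {3,5,6,10,11,13}
3 lies in both, so they are not disjoint.

No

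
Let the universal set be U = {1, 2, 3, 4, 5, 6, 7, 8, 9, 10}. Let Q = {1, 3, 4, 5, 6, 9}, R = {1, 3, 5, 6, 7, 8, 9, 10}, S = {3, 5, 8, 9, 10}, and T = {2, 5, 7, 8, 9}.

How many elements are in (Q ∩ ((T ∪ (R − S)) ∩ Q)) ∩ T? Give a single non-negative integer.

R − S = {1, 6, 7}
T ∪ (R − S) = {1, 2, 5, 6, 7, 8, 9}
(T ∪ (R − S)) ∩ Q = {1, 5, 6, 9}
Q ∩ ((T ∪ (R − S)) ∩ Q) = {1, 5, 6, 9}
(Q ∩ ((T ∪ (R − S)) ∩ Q)) ∩ T = {5, 9}
|(Q ∩ ((T ∪ (R − S)) ∩ Q)) ∩ T| = 2

2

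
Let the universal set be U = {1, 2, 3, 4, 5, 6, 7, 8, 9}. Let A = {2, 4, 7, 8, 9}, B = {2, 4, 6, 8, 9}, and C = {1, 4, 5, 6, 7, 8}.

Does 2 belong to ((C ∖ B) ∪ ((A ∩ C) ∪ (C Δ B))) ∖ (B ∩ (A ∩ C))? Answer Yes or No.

2 ∉ C and 2 ∈ B, so 2 ∉ C ∖ B
2 ∈ A and 2 ∉ C, so 2 ∉ A ∩ C
2 ∉ C and 2 ∈ B, so 2 ∈ C Δ B
2 ∉ (A ∩ C) and 2 ∈ (C Δ B), so 2 ∈ (A ∩ C) ∪ (C Δ B)
2 ∉ (C ∖ B) and 2 ∈ ((A ∩ C) ∪ (C Δ B)), so 2 ∈ (C ∖ B) ∪ ((A ∩ C) ∪ (C Δ B))
2 ∈ A and 2 ∉ C, so 2 ∉ A ∩ C
2 ∈ B and 2 ∉ (A ∩ C), so 2 ∉ B ∩ (A ∩ C)
2 ∈ ((C ∖ B) ∪ ((A ∩ C) ∪ (C Δ B))) and 2 ∉ (B ∩ (A ∩ C)), so 2 ∈ ((C ∖ B) ∪ ((A ∩ C) ∪ (C Δ B))) ∖ (B ∩ (A ∩ C))

Yes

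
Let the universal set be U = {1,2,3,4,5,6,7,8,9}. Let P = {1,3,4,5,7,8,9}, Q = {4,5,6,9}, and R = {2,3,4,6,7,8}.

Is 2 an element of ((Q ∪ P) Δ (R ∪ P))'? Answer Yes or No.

2 ∉ Q and 2 ∉ P, so 2 ∉ Q ∪ P
2 ∈ R and 2 ∉ P, so 2 ∈ R ∪ P
2 ∉ (Q ∪ P) and 2 ∈ (R ∪ P), so 2 ∈ (Q ∪ P) Δ (R ∪ P)
2 ∉ ((Q ∪ P) Δ (R ∪ P))' since 2 ∈ ((Q ∪ P) Δ (R ∪ P))

No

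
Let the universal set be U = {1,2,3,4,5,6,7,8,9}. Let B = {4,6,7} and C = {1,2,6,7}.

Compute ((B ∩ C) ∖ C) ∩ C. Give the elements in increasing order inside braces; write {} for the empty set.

{}

B ∩ C = {6,7}
(B ∩ C) ∖ C = {}
((B ∩ C) ∖ C) ∩ C = {}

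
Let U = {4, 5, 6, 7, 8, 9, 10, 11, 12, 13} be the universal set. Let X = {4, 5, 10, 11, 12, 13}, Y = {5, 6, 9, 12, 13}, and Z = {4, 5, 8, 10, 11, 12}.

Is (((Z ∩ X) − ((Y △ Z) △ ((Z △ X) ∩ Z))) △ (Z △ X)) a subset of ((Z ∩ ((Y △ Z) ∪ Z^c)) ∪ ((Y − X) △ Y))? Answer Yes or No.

Yes

Z ∩ X = {4, 5, 10, 11, 12}
Y △ Z = {4, 6, 8, 9, 10, 11, 13}
Z △ X = {8, 13}
(Z △ X) ∩ Z = {8}
(Y △ Z) △ ((Z △ X) ∩ Z) = {4, 6, 9, 10, 11, 13}
(Z ∩ X) − ((Y △ Z) △ ((Z △ X) ∩ Z)) = {5, 12}
((Z ∩ X) − ((Y △ Z) △ ((Z △ X) ∩ Z))) △ (Z △ X) = {5, 8, 12, 13}
Z^c = {6, 7, 9, 13}
(Y △ Z) ∪ Z^c = {4, 6, 7, 8, 9, 10, 11, 13}
Z ∩ ((Y △ Z) ∪ Z^c) = {4, 8, 10, 11}
Y − X = {6, 9}
(Y − X) △ Y = {5, 12, 13}
(Z ∩ ((Y △ Z) ∪ Z^c)) ∪ ((Y − X) △ Y) = {4, 5, 8, 10, 11, 12, 13}
Every element of {5, 8, 12, 13} is in {4, 5, 8, 10, 11, 12, 13}, so ((Z ∩ X) − ((Y △ Z) △ ((Z △ X) ∩ Z))) △ (Z △ X) ⊆ (Z ∩ ((Y △ Z) ∪ Z^c)) ∪ ((Y − X) △ Y).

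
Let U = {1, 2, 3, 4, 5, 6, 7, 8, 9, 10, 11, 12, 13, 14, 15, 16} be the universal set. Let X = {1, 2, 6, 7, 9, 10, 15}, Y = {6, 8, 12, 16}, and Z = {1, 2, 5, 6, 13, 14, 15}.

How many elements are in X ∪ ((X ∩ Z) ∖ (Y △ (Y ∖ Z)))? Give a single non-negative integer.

7

X ∩ Z = {1, 2, 6, 15}
Y ∖ Z = {8, 12, 16}
Y △ (Y ∖ Z) = {6}
(X ∩ Z) ∖ (Y △ (Y ∖ Z)) = {1, 2, 15}
X ∪ ((X ∩ Z) ∖ (Y △ (Y ∖ Z))) = {1, 2, 6, 7, 9, 10, 15}
|X ∪ ((X ∩ Z) ∖ (Y △ (Y ∖ Z)))| = 7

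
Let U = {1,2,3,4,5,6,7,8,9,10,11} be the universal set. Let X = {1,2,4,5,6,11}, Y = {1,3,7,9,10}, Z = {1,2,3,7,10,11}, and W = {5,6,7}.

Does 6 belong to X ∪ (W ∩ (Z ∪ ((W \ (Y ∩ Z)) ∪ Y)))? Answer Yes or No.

Yes

6 ∉ Y and 6 ∉ Z, so 6 ∉ Y ∩ Z
6 ∈ W and 6 ∉ (Y ∩ Z), so 6 ∈ W \ (Y ∩ Z)
6 ∈ (W \ (Y ∩ Z)) and 6 ∉ Y, so 6 ∈ (W \ (Y ∩ Z)) ∪ Y
6 ∉ Z and 6 ∈ ((W \ (Y ∩ Z)) ∪ Y), so 6 ∈ Z ∪ ((W \ (Y ∩ Z)) ∪ Y)
6 ∈ W and 6 ∈ (Z ∪ ((W \ (Y ∩ Z)) ∪ Y)), so 6 ∈ W ∩ (Z ∪ ((W \ (Y ∩ Z)) ∪ Y))
6 ∈ X and 6 ∈ (W ∩ (Z ∪ ((W \ (Y ∩ Z)) ∪ Y))), so 6 ∈ X ∪ (W ∩ (Z ∪ ((W \ (Y ∩ Z)) ∪ Y)))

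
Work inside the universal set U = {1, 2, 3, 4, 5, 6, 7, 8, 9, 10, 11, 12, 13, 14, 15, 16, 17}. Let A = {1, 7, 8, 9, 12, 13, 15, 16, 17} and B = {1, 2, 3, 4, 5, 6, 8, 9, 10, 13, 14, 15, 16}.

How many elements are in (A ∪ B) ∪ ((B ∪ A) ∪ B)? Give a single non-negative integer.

A ∪ B = {1, 2, 3, 4, 5, 6, 7, 8, 9, 10, 12, 13, 14, 15, 16, 17}
B ∪ A = {1, 2, 3, 4, 5, 6, 7, 8, 9, 10, 12, 13, 14, 15, 16, 17}
(B ∪ A) ∪ B = {1, 2, 3, 4, 5, 6, 7, 8, 9, 10, 12, 13, 14, 15, 16, 17}
(A ∪ B) ∪ ((B ∪ A) ∪ B) = {1, 2, 3, 4, 5, 6, 7, 8, 9, 10, 12, 13, 14, 15, 16, 17}
|(A ∪ B) ∪ ((B ∪ A) ∪ B)| = 16

16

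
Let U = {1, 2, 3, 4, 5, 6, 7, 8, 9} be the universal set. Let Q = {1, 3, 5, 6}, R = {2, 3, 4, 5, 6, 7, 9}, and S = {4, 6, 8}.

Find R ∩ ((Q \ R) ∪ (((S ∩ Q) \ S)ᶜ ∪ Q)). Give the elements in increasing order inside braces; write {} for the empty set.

{2, 3, 4, 5, 6, 7, 9}

Q \ R = {1}
S ∩ Q = {6}
(S ∩ Q) \ S = {}
((S ∩ Q) \ S)ᶜ = {1, 2, 3, 4, 5, 6, 7, 8, 9}
((S ∩ Q) \ S)ᶜ ∪ Q = {1, 2, 3, 4, 5, 6, 7, 8, 9}
(Q \ R) ∪ (((S ∩ Q) \ S)ᶜ ∪ Q) = {1, 2, 3, 4, 5, 6, 7, 8, 9}
R ∩ ((Q \ R) ∪ (((S ∩ Q) \ S)ᶜ ∪ Q)) = {2, 3, 4, 5, 6, 7, 9}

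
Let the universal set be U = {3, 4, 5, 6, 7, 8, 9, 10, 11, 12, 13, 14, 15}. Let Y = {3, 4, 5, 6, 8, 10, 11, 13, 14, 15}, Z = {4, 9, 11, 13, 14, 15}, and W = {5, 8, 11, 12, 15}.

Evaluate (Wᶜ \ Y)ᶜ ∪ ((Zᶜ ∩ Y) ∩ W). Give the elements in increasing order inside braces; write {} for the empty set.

Wᶜ = {3, 4, 6, 7, 9, 10, 13, 14}
Wᶜ \ Y = {7, 9}
(Wᶜ \ Y)ᶜ = {3, 4, 5, 6, 8, 10, 11, 12, 13, 14, 15}
Zᶜ = {3, 5, 6, 7, 8, 10, 12}
Zᶜ ∩ Y = {3, 5, 6, 8, 10}
(Zᶜ ∩ Y) ∩ W = {5, 8}
(Wᶜ \ Y)ᶜ ∪ ((Zᶜ ∩ Y) ∩ W) = {3, 4, 5, 6, 8, 10, 11, 12, 13, 14, 15}

{3, 4, 5, 6, 8, 10, 11, 12, 13, 14, 15}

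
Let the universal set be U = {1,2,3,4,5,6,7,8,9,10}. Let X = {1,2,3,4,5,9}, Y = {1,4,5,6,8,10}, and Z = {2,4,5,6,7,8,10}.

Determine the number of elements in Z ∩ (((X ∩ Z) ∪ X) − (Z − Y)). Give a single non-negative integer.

2

X ∩ Z = {2,4,5}
(X ∩ Z) ∪ X = {1,2,3,4,5,9}
Z − Y = {2,7}
((X ∩ Z) ∪ X) − (Z − Y) = {1,3,4,5,9}
Z ∩ (((X ∩ Z) ∪ X) − (Z − Y)) = {4,5}
|Z ∩ (((X ∩ Z) ∪ X) − (Z − Y))| = 2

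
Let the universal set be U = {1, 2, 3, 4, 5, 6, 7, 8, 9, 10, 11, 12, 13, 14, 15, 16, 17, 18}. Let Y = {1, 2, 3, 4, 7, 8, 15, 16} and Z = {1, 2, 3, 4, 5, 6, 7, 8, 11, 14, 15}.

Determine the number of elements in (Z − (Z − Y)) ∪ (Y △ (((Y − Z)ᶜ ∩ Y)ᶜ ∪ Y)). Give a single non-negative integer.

17

Z − Y = {5, 6, 11, 14}
Z − (Z − Y) = {1, 2, 3, 4, 7, 8, 15}
Y − Z = {16}
(Y − Z)ᶜ = {1, 2, 3, 4, 5, 6, 7, 8, 9, 10, 11, 12, 13, 14, 15, 17, 18}
(Y − Z)ᶜ ∩ Y = {1, 2, 3, 4, 7, 8, 15}
((Y − Z)ᶜ ∩ Y)ᶜ = {5, 6, 9, 10, 11, 12, 13, 14, 16, 17, 18}
((Y − Z)ᶜ ∩ Y)ᶜ ∪ Y = {1, 2, 3, 4, 5, 6, 7, 8, 9, 10, 11, 12, 13, 14, 15, 16, 17, 18}
Y △ (((Y − Z)ᶜ ∩ Y)ᶜ ∪ Y) = {5, 6, 9, 10, 11, 12, 13, 14, 17, 18}
(Z − (Z − Y)) ∪ (Y △ (((Y − Z)ᶜ ∩ Y)ᶜ ∪ Y)) = {1, 2, 3, 4, 5, 6, 7, 8, 9, 10, 11, 12, 13, 14, 15, 17, 18}
|(Z − (Z − Y)) ∪ (Y △ (((Y − Z)ᶜ ∩ Y)ᶜ ∪ Y))| = 17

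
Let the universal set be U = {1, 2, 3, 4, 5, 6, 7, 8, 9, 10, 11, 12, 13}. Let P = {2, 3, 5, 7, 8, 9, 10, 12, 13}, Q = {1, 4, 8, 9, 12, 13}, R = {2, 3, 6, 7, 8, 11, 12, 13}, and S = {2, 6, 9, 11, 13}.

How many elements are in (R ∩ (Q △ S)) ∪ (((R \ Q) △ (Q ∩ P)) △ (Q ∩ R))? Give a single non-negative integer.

Q △ S = {1, 2, 4, 6, 8, 11, 12}
R ∩ (Q △ S) = {2, 6, 8, 11, 12}
R \ Q = {2, 3, 6, 7, 11}
Q ∩ P = {8, 9, 12, 13}
(R \ Q) △ (Q ∩ P) = {2, 3, 6, 7, 8, 9, 11, 12, 13}
Q ∩ R = {8, 12, 13}
((R \ Q) △ (Q ∩ P)) △ (Q ∩ R) = {2, 3, 6, 7, 9, 11}
(R ∩ (Q △ S)) ∪ (((R \ Q) △ (Q ∩ P)) △ (Q ∩ R)) = {2, 3, 6, 7, 8, 9, 11, 12}
|(R ∩ (Q △ S)) ∪ (((R \ Q) △ (Q ∩ P)) △ (Q ∩ R))| = 8

8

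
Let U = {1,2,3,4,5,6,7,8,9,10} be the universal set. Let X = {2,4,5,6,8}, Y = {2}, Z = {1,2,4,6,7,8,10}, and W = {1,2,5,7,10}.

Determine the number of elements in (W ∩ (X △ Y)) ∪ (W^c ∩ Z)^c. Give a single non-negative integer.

X △ Y = {4,5,6,8}
W ∩ (X △ Y) = {5}
W^c = {3,4,6,8,9}
W^c ∩ Z = {4,6,8}
(W^c ∩ Z)^c = {1,2,3,5,7,9,10}
(W ∩ (X △ Y)) ∪ (W^c ∩ Z)^c = {1,2,3,5,7,9,10}
|(W ∩ (X △ Y)) ∪ (W^c ∩ Z)^c| = 7

7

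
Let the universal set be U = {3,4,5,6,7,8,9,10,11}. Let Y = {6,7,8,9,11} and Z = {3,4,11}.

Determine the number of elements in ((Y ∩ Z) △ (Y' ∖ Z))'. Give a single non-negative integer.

6

Y ∩ Z = {11}
Y' = {3,4,5,10}
Y' ∖ Z = {5,10}
(Y ∩ Z) △ (Y' ∖ Z) = {5,10,11}
((Y ∩ Z) △ (Y' ∖ Z))' = {3,4,6,7,8,9}
|((Y ∩ Z) △ (Y' ∖ Z))'| = 6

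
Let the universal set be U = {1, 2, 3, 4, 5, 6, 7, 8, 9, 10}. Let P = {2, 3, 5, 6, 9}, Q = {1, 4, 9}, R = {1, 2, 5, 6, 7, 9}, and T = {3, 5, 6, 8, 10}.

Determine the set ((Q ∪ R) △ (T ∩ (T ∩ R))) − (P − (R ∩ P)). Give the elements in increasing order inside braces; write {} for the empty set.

Q ∪ R = {1, 2, 4, 5, 6, 7, 9}
T ∩ R = {5, 6}
T ∩ (T ∩ R) = {5, 6}
(Q ∪ R) △ (T ∩ (T ∩ R)) = {1, 2, 4, 7, 9}
R ∩ P = {2, 5, 6, 9}
P − (R ∩ P) = {3}
((Q ∪ R) △ (T ∩ (T ∩ R))) − (P − (R ∩ P)) = {1, 2, 4, 7, 9}

{1, 2, 4, 7, 9}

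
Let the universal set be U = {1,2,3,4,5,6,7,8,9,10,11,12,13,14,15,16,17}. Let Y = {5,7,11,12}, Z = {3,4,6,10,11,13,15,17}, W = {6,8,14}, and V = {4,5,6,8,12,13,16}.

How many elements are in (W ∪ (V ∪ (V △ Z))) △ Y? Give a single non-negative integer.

11

V △ Z = {3,5,8,10,11,12,15,16,17}
V ∪ (V △ Z) = {3,4,5,6,8,10,11,12,13,15,16,17}
W ∪ (V ∪ (V △ Z)) = {3,4,5,6,8,10,11,12,13,14,15,16,17}
(W ∪ (V ∪ (V △ Z))) △ Y = {3,4,6,7,8,10,13,14,15,16,17}
|(W ∪ (V ∪ (V △ Z))) △ Y| = 11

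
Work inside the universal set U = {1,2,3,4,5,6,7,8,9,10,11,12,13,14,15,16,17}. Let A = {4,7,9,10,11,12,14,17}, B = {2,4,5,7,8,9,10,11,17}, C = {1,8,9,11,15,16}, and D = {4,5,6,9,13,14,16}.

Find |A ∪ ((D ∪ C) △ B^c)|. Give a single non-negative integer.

11

D ∪ C = {1,4,5,6,8,9,11,13,14,15,16}
B^c = {1,3,6,12,13,14,15,16}
(D ∪ C) △ B^c = {3,4,5,8,9,11,12}
A ∪ ((D ∪ C) △ B^c) = {3,4,5,7,8,9,10,11,12,14,17}
|A ∪ ((D ∪ C) △ B^c)| = 11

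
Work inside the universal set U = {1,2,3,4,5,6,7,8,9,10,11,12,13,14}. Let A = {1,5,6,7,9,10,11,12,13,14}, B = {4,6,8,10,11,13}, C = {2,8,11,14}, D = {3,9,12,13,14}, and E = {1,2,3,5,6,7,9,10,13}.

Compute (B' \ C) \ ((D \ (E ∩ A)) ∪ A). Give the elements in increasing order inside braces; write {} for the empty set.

{}

B' = {1,2,3,5,7,9,12,14}
B' \ C = {1,3,5,7,9,12}
E ∩ A = {1,5,6,7,9,10,13}
D \ (E ∩ A) = {3,12,14}
(D \ (E ∩ A)) ∪ A = {1,3,5,6,7,9,10,11,12,13,14}
(B' \ C) \ ((D \ (E ∩ A)) ∪ A) = {}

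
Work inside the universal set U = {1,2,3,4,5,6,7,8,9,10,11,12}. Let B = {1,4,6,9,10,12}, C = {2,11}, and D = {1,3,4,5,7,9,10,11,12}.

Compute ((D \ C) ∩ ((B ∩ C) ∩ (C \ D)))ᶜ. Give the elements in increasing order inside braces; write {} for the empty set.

D \ C = {1,3,4,5,7,9,10,12}
B ∩ C = {}
C \ D = {2}
(B ∩ C) ∩ (C \ D) = {}
(D \ C) ∩ ((B ∩ C) ∩ (C \ D)) = {}
((D \ C) ∩ ((B ∩ C) ∩ (C \ D)))ᶜ = {1,2,3,4,5,6,7,8,9,10,11,12}

{1,2,3,4,5,6,7,8,9,10,11,12}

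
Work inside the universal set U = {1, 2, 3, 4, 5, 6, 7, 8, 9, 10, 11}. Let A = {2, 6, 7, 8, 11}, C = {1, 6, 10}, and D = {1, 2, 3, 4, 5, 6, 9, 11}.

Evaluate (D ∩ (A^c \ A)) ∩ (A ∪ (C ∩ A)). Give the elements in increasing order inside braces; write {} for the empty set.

A^c = {1, 3, 4, 5, 9, 10}
A^c \ A = {1, 3, 4, 5, 9, 10}
D ∩ (A^c \ A) = {1, 3, 4, 5, 9}
C ∩ A = {6}
A ∪ (C ∩ A) = {2, 6, 7, 8, 11}
(D ∩ (A^c \ A)) ∩ (A ∪ (C ∩ A)) = {}

{}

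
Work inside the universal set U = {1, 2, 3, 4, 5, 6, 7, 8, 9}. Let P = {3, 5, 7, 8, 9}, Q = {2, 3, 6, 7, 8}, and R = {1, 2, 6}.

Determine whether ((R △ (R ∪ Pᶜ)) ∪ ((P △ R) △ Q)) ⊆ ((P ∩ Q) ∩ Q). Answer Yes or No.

No

Pᶜ = {1, 2, 4, 6}
R ∪ Pᶜ = {1, 2, 4, 6}
R △ (R ∪ Pᶜ) = {4}
P △ R = {1, 2, 3, 5, 6, 7, 8, 9}
(P △ R) △ Q = {1, 5, 9}
(R △ (R ∪ Pᶜ)) ∪ ((P △ R) △ Q) = {1, 4, 5, 9}
P ∩ Q = {3, 7, 8}
(P ∩ Q) ∩ Q = {3, 7, 8}
1 ∈ (R △ (R ∪ Pᶜ)) ∪ ((P △ R) △ Q) but 1 ∉ (P ∩ Q) ∩ Q, so the inclusion fails.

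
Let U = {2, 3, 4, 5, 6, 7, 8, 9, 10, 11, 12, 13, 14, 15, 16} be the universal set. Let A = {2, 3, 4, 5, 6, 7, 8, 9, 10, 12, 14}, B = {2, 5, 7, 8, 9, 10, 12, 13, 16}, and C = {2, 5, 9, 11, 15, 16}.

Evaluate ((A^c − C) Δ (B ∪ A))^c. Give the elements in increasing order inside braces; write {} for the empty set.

A^c = {11, 13, 15, 16}
A^c − C = {13}
B ∪ A = {2, 3, 4, 5, 6, 7, 8, 9, 10, 12, 13, 14, 16}
(A^c − C) Δ (B ∪ A) = {2, 3, 4, 5, 6, 7, 8, 9, 10, 12, 14, 16}
((A^c − C) Δ (B ∪ A))^c = {11, 13, 15}

{11, 13, 15}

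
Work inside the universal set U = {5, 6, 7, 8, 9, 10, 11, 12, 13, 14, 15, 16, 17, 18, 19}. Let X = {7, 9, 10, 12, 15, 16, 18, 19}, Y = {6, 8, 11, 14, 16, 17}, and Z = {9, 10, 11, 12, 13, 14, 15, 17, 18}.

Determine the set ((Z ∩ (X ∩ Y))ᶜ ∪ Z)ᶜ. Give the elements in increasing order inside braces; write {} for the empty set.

X ∩ Y = {16}
Z ∩ (X ∩ Y) = {}
(Z ∩ (X ∩ Y))ᶜ = {5, 6, 7, 8, 9, 10, 11, 12, 13, 14, 15, 16, 17, 18, 19}
(Z ∩ (X ∩ Y))ᶜ ∪ Z = {5, 6, 7, 8, 9, 10, 11, 12, 13, 14, 15, 16, 17, 18, 19}
((Z ∩ (X ∩ Y))ᶜ ∪ Z)ᶜ = {}

{}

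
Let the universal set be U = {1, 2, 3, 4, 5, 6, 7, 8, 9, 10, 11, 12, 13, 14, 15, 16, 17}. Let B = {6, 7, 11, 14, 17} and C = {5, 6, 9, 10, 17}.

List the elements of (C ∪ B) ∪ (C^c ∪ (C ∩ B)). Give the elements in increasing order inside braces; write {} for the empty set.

C ∪ B = {5, 6, 7, 9, 10, 11, 14, 17}
C^c = {1, 2, 3, 4, 7, 8, 11, 12, 13, 14, 15, 16}
C ∩ B = {6, 17}
C^c ∪ (C ∩ B) = {1, 2, 3, 4, 6, 7, 8, 11, 12, 13, 14, 15, 16, 17}
(C ∪ B) ∪ (C^c ∪ (C ∩ B)) = {1, 2, 3, 4, 5, 6, 7, 8, 9, 10, 11, 12, 13, 14, 15, 16, 17}

{1, 2, 3, 4, 5, 6, 7, 8, 9, 10, 11, 12, 13, 14, 15, 16, 17}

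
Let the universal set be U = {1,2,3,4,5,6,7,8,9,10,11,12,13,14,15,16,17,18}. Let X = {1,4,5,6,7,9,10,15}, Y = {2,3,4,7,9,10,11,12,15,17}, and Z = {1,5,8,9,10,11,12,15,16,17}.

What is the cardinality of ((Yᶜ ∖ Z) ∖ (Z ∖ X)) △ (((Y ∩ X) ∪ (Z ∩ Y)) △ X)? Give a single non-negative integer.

Yᶜ = {1,5,6,8,13,14,16,18}
Yᶜ ∖ Z = {6,13,14,18}
Z ∖ X = {8,11,12,16,17}
(Yᶜ ∖ Z) ∖ (Z ∖ X) = {6,13,14,18}
Y ∩ X = {4,7,9,10,15}
Z ∩ Y = {9,10,11,12,15,17}
(Y ∩ X) ∪ (Z ∩ Y) = {4,7,9,10,11,12,15,17}
((Y ∩ X) ∪ (Z ∩ Y)) △ X = {1,5,6,11,12,17}
((Yᶜ ∖ Z) ∖ (Z ∖ X)) △ (((Y ∩ X) ∪ (Z ∩ Y)) △ X) = {1,5,11,12,13,14,17,18}
|((Yᶜ ∖ Z) ∖ (Z ∖ X)) △ (((Y ∩ X) ∪ (Z ∩ Y)) △ X)| = 8

8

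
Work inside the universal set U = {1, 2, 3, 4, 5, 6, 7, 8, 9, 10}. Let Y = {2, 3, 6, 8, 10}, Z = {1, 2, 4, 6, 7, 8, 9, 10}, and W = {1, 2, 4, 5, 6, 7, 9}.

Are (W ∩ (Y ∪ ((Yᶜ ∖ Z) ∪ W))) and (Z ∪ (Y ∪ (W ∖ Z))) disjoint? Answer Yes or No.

Yᶜ = {1, 4, 5, 7, 9}
Yᶜ ∖ Z = {5}
(Yᶜ ∖ Z) ∪ W = {1, 2, 4, 5, 6, 7, 9}
Y ∪ ((Yᶜ ∖ Z) ∪ W) = {1, 2, 3, 4, 5, 6, 7, 8, 9, 10}
W ∩ (Y ∪ ((Yᶜ ∖ Z) ∪ W)) = {1, 2, 4, 5, 6, 7, 9}
W ∖ Z = {5}
Y ∪ (W ∖ Z) = {2, 3, 5, 6, 8, 10}
Z ∪ (Y ∪ (W ∖ Z)) = {1, 2, 3, 4, 5, 6, 7, 8, 9, 10}
1 lies in both, so they are not disjoint.

No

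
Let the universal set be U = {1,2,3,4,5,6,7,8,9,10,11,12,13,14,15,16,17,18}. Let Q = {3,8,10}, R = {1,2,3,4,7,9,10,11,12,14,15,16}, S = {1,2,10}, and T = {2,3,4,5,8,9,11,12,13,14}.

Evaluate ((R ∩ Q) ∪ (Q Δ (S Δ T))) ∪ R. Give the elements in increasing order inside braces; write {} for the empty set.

R ∩ Q = {3,10}
S Δ T = {1,3,4,5,8,9,10,11,12,13,14}
Q Δ (S Δ T) = {1,4,5,9,11,12,13,14}
(R ∩ Q) ∪ (Q Δ (S Δ T)) = {1,3,4,5,9,10,11,12,13,14}
((R ∩ Q) ∪ (Q Δ (S Δ T))) ∪ R = {1,2,3,4,5,7,9,10,11,12,13,14,15,16}

{1,2,3,4,5,7,9,10,11,12,13,14,15,16}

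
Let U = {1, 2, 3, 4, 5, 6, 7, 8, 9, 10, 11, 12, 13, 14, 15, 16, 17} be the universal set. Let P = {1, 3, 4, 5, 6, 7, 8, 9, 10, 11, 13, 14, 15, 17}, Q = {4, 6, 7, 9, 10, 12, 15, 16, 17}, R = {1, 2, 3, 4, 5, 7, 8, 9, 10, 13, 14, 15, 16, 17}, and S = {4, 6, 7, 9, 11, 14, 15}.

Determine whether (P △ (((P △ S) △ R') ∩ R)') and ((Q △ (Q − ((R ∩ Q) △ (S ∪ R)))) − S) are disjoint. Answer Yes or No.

Yes

P △ S = {1, 3, 5, 8, 10, 13, 17}
R' = {6, 11, 12}
(P △ S) △ R' = {1, 3, 5, 6, 8, 10, 11, 12, 13, 17}
((P △ S) △ R') ∩ R = {1, 3, 5, 8, 10, 13, 17}
(((P △ S) △ R') ∩ R)' = {2, 4, 6, 7, 9, 11, 12, 14, 15, 16}
P △ (((P △ S) △ R') ∩ R)' = {1, 2, 3, 5, 8, 10, 12, 13, 16, 17}
R ∩ Q = {4, 7, 9, 10, 15, 16, 17}
S ∪ R = {1, 2, 3, 4, 5, 6, 7, 8, 9, 10, 11, 13, 14, 15, 16, 17}
(R ∩ Q) △ (S ∪ R) = {1, 2, 3, 5, 6, 8, 11, 13, 14}
Q − ((R ∩ Q) △ (S ∪ R)) = {4, 7, 9, 10, 12, 15, 16, 17}
Q △ (Q − ((R ∩ Q) △ (S ∪ R))) = {6}
(Q △ (Q − ((R ∩ Q) △ (S ∪ R)))) − S = {}
{1, 2, 3, 5, 8, 10, 12, 13, 16, 17} and {} share no elements.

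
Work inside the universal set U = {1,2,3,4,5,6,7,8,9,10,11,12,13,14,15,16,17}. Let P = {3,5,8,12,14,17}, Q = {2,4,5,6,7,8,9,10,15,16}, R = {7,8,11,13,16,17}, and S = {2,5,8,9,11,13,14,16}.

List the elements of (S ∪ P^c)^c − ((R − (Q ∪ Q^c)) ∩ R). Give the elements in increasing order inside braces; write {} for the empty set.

{3,12,17}

P^c = {1,2,4,6,7,9,10,11,13,15,16}
S ∪ P^c = {1,2,4,5,6,7,8,9,10,11,13,14,15,16}
(S ∪ P^c)^c = {3,12,17}
Q^c = {1,3,11,12,13,14,17}
Q ∪ Q^c = {1,2,3,4,5,6,7,8,9,10,11,12,13,14,15,16,17}
R − (Q ∪ Q^c) = {}
(R − (Q ∪ Q^c)) ∩ R = {}
(S ∪ P^c)^c − ((R − (Q ∪ Q^c)) ∩ R) = {3,12,17}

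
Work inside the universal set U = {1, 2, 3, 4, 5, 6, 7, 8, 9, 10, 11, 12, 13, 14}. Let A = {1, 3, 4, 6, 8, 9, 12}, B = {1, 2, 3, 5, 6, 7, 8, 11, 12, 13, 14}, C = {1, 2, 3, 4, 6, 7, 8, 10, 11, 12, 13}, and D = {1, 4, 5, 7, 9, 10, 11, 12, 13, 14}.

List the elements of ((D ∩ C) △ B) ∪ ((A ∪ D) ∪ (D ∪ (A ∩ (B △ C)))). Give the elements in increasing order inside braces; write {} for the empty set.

{1, 2, 3, 4, 5, 6, 7, 8, 9, 10, 11, 12, 13, 14}

D ∩ C = {1, 4, 7, 10, 11, 12, 13}
(D ∩ C) △ B = {2, 3, 4, 5, 6, 8, 10, 14}
A ∪ D = {1, 3, 4, 5, 6, 7, 8, 9, 10, 11, 12, 13, 14}
B △ C = {4, 5, 10, 14}
A ∩ (B △ C) = {4}
D ∪ (A ∩ (B △ C)) = {1, 4, 5, 7, 9, 10, 11, 12, 13, 14}
(A ∪ D) ∪ (D ∪ (A ∩ (B △ C))) = {1, 3, 4, 5, 6, 7, 8, 9, 10, 11, 12, 13, 14}
((D ∩ C) △ B) ∪ ((A ∪ D) ∪ (D ∪ (A ∩ (B △ C)))) = {1, 2, 3, 4, 5, 6, 7, 8, 9, 10, 11, 12, 13, 14}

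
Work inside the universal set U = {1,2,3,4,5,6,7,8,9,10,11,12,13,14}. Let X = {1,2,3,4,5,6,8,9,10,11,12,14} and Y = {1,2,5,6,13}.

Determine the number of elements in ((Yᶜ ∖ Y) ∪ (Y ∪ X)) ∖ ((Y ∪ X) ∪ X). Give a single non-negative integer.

Yᶜ = {3,4,7,8,9,10,11,12,14}
Yᶜ ∖ Y = {3,4,7,8,9,10,11,12,14}
Y ∪ X = {1,2,3,4,5,6,8,9,10,11,12,13,14}
(Yᶜ ∖ Y) ∪ (Y ∪ X) = {1,2,3,4,5,6,7,8,9,10,11,12,13,14}
(Y ∪ X) ∪ X = {1,2,3,4,5,6,8,9,10,11,12,13,14}
((Yᶜ ∖ Y) ∪ (Y ∪ X)) ∖ ((Y ∪ X) ∪ X) = {7}
|((Yᶜ ∖ Y) ∪ (Y ∪ X)) ∖ ((Y ∪ X) ∪ X)| = 1

1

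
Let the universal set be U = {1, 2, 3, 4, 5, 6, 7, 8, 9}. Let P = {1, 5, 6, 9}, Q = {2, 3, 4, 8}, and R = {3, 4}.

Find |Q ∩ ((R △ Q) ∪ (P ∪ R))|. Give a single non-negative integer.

4

R △ Q = {2, 8}
P ∪ R = {1, 3, 4, 5, 6, 9}
(R △ Q) ∪ (P ∪ R) = {1, 2, 3, 4, 5, 6, 8, 9}
Q ∩ ((R △ Q) ∪ (P ∪ R)) = {2, 3, 4, 8}
|Q ∩ ((R △ Q) ∪ (P ∪ R))| = 4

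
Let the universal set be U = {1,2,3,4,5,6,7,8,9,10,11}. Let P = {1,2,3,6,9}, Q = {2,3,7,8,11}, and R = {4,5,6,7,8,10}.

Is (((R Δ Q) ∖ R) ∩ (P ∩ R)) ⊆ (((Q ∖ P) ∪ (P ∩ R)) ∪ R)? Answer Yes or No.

R Δ Q = {2,3,4,5,6,10,11}
(R Δ Q) ∖ R = {2,3,11}
P ∩ R = {6}
((R Δ Q) ∖ R) ∩ (P ∩ R) = {}
Q ∖ P = {7,8,11}
(Q ∖ P) ∪ (P ∩ R) = {6,7,8,11}
((Q ∖ P) ∪ (P ∩ R)) ∪ R = {4,5,6,7,8,10,11}
Every element of {} is in {4,5,6,7,8,10,11}, so ((R Δ Q) ∖ R) ∩ (P ∩ R) ⊆ ((Q ∖ P) ∪ (P ∩ R)) ∪ R.

Yes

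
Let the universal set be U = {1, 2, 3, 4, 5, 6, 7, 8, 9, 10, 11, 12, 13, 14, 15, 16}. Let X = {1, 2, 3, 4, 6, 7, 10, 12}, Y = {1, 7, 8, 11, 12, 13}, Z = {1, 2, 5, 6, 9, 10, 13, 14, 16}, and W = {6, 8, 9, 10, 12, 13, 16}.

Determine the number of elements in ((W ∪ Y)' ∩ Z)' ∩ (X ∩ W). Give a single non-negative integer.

W ∪ Y = {1, 6, 7, 8, 9, 10, 11, 12, 13, 16}
(W ∪ Y)' = {2, 3, 4, 5, 14, 15}
(W ∪ Y)' ∩ Z = {2, 5, 14}
((W ∪ Y)' ∩ Z)' = {1, 3, 4, 6, 7, 8, 9, 10, 11, 12, 13, 15, 16}
X ∩ W = {6, 10, 12}
((W ∪ Y)' ∩ Z)' ∩ (X ∩ W) = {6, 10, 12}
|((W ∪ Y)' ∩ Z)' ∩ (X ∩ W)| = 3

3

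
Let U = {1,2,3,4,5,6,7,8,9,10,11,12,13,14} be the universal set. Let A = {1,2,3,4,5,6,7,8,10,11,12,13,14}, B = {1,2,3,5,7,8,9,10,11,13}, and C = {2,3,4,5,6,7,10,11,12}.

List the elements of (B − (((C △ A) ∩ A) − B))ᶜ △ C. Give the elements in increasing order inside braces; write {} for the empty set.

{2,3,5,7,10,11,14}

C △ A = {1,8,13,14}
(C △ A) ∩ A = {1,8,13,14}
((C △ A) ∩ A) − B = {14}
B − (((C △ A) ∩ A) − B) = {1,2,3,5,7,8,9,10,11,13}
(B − (((C △ A) ∩ A) − B))ᶜ = {4,6,12,14}
(B − (((C △ A) ∩ A) − B))ᶜ △ C = {2,3,5,7,10,11,14}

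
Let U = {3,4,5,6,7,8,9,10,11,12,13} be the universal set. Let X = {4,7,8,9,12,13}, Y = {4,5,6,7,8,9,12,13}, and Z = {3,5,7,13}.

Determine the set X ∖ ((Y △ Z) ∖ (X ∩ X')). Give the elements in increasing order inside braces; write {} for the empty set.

{7,13}

Y △ Z = {3,4,6,8,9,12}
X' = {3,5,6,10,11}
X ∩ X' = {}
(Y △ Z) ∖ (X ∩ X') = {3,4,6,8,9,12}
X ∖ ((Y △ Z) ∖ (X ∩ X')) = {7,13}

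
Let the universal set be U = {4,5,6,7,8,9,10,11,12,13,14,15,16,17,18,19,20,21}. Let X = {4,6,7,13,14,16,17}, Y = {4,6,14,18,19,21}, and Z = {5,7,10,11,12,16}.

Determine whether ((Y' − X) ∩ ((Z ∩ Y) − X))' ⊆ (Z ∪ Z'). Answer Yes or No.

Y' = {5,7,8,9,10,11,12,13,15,16,17,20}
Y' − X = {5,8,9,10,11,12,15,20}
Z ∩ Y = {}
(Z ∩ Y) − X = {}
(Y' − X) ∩ ((Z ∩ Y) − X) = {}
((Y' − X) ∩ ((Z ∩ Y) − X))' = {4,5,6,7,8,9,10,11,12,13,14,15,16,17,18,19,20,21}
Z' = {4,6,8,9,13,14,15,17,18,19,20,21}
Z ∪ Z' = {4,5,6,7,8,9,10,11,12,13,14,15,16,17,18,19,20,21}
Every element of {4,5,6,7,8,9,10,11,12,13,14,15,16,17,18,19,20,21} is in {4,5,6,7,8,9,10,11,12,13,14,15,16,17,18,19,20,21}, so ((Y' − X) ∩ ((Z ∩ Y) − X))' ⊆ Z ∪ Z'.

Yes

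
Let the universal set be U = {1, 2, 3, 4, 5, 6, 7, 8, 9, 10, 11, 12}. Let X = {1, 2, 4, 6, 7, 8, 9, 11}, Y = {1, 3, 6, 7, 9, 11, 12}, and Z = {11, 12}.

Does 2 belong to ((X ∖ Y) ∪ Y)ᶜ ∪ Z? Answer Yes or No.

No

2 ∈ X and 2 ∉ Y, so 2 ∈ X ∖ Y
2 ∈ (X ∖ Y) and 2 ∉ Y, so 2 ∈ (X ∖ Y) ∪ Y
2 ∉ ((X ∖ Y) ∪ Y)ᶜ since 2 ∈ ((X ∖ Y) ∪ Y)
2 ∉ ((X ∖ Y) ∪ Y)ᶜ and 2 ∉ Z, so 2 ∉ ((X ∖ Y) ∪ Y)ᶜ ∪ Z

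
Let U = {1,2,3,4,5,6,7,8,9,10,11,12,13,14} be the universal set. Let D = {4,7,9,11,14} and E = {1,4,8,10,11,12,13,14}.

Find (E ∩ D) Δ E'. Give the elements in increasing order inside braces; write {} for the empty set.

E ∩ D = {4,11,14}
E' = {2,3,5,6,7,9}
(E ∩ D) Δ E' = {2,3,4,5,6,7,9,11,14}

{2,3,4,5,6,7,9,11,14}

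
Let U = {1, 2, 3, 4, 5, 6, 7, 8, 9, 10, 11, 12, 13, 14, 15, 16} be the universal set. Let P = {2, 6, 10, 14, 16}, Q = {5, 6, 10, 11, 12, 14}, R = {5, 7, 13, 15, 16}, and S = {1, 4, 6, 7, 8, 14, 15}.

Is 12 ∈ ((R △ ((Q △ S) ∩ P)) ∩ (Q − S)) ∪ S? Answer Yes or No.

No

12 ∈ Q and 12 ∉ S, so 12 ∈ Q △ S
12 ∈ (Q △ S) and 12 ∉ P, so 12 ∉ (Q △ S) ∩ P
12 ∉ R and 12 ∉ ((Q △ S) ∩ P), so 12 ∉ R △ ((Q △ S) ∩ P)
12 ∈ Q and 12 ∉ S, so 12 ∈ Q − S
12 ∉ (R △ ((Q △ S) ∩ P)) and 12 ∈ (Q − S), so 12 ∉ (R △ ((Q △ S) ∩ P)) ∩ (Q − S)
12 ∉ ((R △ ((Q △ S) ∩ P)) ∩ (Q − S)) and 12 ∉ S, so 12 ∉ ((R △ ((Q △ S) ∩ P)) ∩ (Q − S)) ∪ S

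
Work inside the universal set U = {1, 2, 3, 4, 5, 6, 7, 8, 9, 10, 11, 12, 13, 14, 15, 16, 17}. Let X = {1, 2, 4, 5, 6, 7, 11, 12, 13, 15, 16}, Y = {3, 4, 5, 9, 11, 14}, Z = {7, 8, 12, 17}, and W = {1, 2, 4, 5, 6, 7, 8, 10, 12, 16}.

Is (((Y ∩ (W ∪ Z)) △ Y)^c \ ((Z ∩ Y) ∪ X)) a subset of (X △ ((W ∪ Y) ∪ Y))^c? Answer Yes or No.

W ∪ Z = {1, 2, 4, 5, 6, 7, 8, 10, 12, 16, 17}
Y ∩ (W ∪ Z) = {4, 5}
(Y ∩ (W ∪ Z)) △ Y = {3, 9, 11, 14}
((Y ∩ (W ∪ Z)) △ Y)^c = {1, 2, 4, 5, 6, 7, 8, 10, 12, 13, 15, 16, 17}
Z ∩ Y = {}
(Z ∩ Y) ∪ X = {1, 2, 4, 5, 6, 7, 11, 12, 13, 15, 16}
((Y ∩ (W ∪ Z)) △ Y)^c \ ((Z ∩ Y) ∪ X) = {8, 10, 17}
W ∪ Y = {1, 2, 3, 4, 5, 6, 7, 8, 9, 10, 11, 12, 14, 16}
(W ∪ Y) ∪ Y = {1, 2, 3, 4, 5, 6, 7, 8, 9, 10, 11, 12, 14, 16}
X △ ((W ∪ Y) ∪ Y) = {3, 8, 9, 10, 13, 14, 15}
(X △ ((W ∪ Y) ∪ Y))^c = {1, 2, 4, 5, 6, 7, 11, 12, 16, 17}
8 ∈ ((Y ∩ (W ∪ Z)) △ Y)^c \ ((Z ∩ Y) ∪ X) but 8 ∉ (X △ ((W ∪ Y) ∪ Y))^c, so the inclusion fails.

No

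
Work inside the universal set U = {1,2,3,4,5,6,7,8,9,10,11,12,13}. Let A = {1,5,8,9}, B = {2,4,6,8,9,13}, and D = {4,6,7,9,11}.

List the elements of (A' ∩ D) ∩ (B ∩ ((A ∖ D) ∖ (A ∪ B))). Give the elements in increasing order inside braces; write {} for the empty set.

{}

A' = {2,3,4,6,7,10,11,12,13}
A' ∩ D = {4,6,7,11}
A ∖ D = {1,5,8}
A ∪ B = {1,2,4,5,6,8,9,13}
(A ∖ D) ∖ (A ∪ B) = {}
B ∩ ((A ∖ D) ∖ (A ∪ B)) = {}
(A' ∩ D) ∩ (B ∩ ((A ∖ D) ∖ (A ∪ B))) = {}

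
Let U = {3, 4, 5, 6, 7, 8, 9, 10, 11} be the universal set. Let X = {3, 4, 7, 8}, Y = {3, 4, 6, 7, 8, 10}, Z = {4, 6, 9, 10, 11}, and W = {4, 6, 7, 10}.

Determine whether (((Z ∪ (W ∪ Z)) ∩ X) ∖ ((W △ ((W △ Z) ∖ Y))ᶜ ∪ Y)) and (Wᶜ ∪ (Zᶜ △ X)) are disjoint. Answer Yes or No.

W ∪ Z = {4, 6, 7, 9, 10, 11}
Z ∪ (W ∪ Z) = {4, 6, 7, 9, 10, 11}
(Z ∪ (W ∪ Z)) ∩ X = {4, 7}
W △ Z = {7, 9, 11}
(W △ Z) ∖ Y = {9, 11}
W △ ((W △ Z) ∖ Y) = {4, 6, 7, 9, 10, 11}
(W △ ((W △ Z) ∖ Y))ᶜ = {3, 5, 8}
(W △ ((W △ Z) ∖ Y))ᶜ ∪ Y = {3, 4, 5, 6, 7, 8, 10}
((Z ∪ (W ∪ Z)) ∩ X) ∖ ((W △ ((W △ Z) ∖ Y))ᶜ ∪ Y) = {}
Wᶜ = {3, 5, 8, 9, 11}
Zᶜ = {3, 5, 7, 8}
Zᶜ △ X = {4, 5}
Wᶜ ∪ (Zᶜ △ X) = {3, 4, 5, 8, 9, 11}
{} and {3, 4, 5, 8, 9, 11} share no elements.

Yes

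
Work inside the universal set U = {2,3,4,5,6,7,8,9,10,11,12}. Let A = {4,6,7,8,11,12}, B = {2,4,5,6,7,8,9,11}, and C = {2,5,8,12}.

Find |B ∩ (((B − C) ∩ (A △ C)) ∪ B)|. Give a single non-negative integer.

B − C = {4,6,7,9,11}
A △ C = {2,4,5,6,7,11}
(B − C) ∩ (A △ C) = {4,6,7,11}
((B − C) ∩ (A △ C)) ∪ B = {2,4,5,6,7,8,9,11}
B ∩ (((B − C) ∩ (A △ C)) ∪ B) = {2,4,5,6,7,8,9,11}
|B ∩ (((B − C) ∩ (A △ C)) ∪ B)| = 8

8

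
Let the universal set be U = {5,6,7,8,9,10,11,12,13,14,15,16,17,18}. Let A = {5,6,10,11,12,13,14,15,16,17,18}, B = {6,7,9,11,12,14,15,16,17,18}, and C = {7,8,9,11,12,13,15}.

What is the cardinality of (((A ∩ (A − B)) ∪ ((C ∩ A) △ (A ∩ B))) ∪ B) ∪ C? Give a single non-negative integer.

A − B = {5,10,13}
A ∩ (A − B) = {5,10,13}
C ∩ A = {11,12,13,15}
A ∩ B = {6,11,12,14,15,16,17,18}
(C ∩ A) △ (A ∩ B) = {6,13,14,16,17,18}
(A ∩ (A − B)) ∪ ((C ∩ A) △ (A ∩ B)) = {5,6,10,13,14,16,17,18}
((A ∩ (A − B)) ∪ ((C ∩ A) △ (A ∩ B))) ∪ B = {5,6,7,9,10,11,12,13,14,15,16,17,18}
(((A ∩ (A − B)) ∪ ((C ∩ A) △ (A ∩ B))) ∪ B) ∪ C = {5,6,7,8,9,10,11,12,13,14,15,16,17,18}
|(((A ∩ (A − B)) ∪ ((C ∩ A) △ (A ∩ B))) ∪ B) ∪ C| = 14

14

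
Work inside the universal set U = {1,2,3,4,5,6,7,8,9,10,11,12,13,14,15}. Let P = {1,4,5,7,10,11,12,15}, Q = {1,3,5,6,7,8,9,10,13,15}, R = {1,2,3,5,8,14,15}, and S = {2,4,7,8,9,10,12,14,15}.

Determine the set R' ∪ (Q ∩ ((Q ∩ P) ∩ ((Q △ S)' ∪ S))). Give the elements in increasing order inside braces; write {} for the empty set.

{4,6,7,9,10,11,12,13,15}

R' = {4,6,7,9,10,11,12,13}
Q ∩ P = {1,5,7,10,15}
Q △ S = {1,2,3,4,5,6,12,13,14}
(Q △ S)' = {7,8,9,10,11,15}
(Q △ S)' ∪ S = {2,4,7,8,9,10,11,12,14,15}
(Q ∩ P) ∩ ((Q △ S)' ∪ S) = {7,10,15}
Q ∩ ((Q ∩ P) ∩ ((Q △ S)' ∪ S)) = {7,10,15}
R' ∪ (Q ∩ ((Q ∩ P) ∩ ((Q △ S)' ∪ S))) = {4,6,7,9,10,11,12,13,15}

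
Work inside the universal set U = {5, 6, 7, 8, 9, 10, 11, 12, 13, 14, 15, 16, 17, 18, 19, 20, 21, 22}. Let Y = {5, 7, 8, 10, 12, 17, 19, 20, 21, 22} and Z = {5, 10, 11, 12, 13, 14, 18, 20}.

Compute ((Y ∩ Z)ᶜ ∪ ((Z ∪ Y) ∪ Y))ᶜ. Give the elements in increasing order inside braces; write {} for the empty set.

{}

Y ∩ Z = {5, 10, 12, 20}
(Y ∩ Z)ᶜ = {6, 7, 8, 9, 11, 13, 14, 15, 16, 17, 18, 19, 21, 22}
Z ∪ Y = {5, 7, 8, 10, 11, 12, 13, 14, 17, 18, 19, 20, 21, 22}
(Z ∪ Y) ∪ Y = {5, 7, 8, 10, 11, 12, 13, 14, 17, 18, 19, 20, 21, 22}
(Y ∩ Z)ᶜ ∪ ((Z ∪ Y) ∪ Y) = {5, 6, 7, 8, 9, 10, 11, 12, 13, 14, 15, 16, 17, 18, 19, 20, 21, 22}
((Y ∩ Z)ᶜ ∪ ((Z ∪ Y) ∪ Y))ᶜ = {}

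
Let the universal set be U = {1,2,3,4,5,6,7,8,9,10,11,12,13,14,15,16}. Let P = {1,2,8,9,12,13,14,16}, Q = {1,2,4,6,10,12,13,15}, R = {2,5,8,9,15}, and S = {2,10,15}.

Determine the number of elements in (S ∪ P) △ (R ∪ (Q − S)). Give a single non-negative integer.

6

S ∪ P = {1,2,8,9,10,12,13,14,15,16}
Q − S = {1,4,6,12,13}
R ∪ (Q − S) = {1,2,4,5,6,8,9,12,13,15}
(S ∪ P) △ (R ∪ (Q − S)) = {4,5,6,10,14,16}
|(S ∪ P) △ (R ∪ (Q − S))| = 6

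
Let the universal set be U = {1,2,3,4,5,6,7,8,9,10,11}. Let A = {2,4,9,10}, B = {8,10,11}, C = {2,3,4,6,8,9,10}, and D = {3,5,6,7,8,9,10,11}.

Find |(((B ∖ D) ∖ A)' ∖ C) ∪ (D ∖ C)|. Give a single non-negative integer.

4

B ∖ D = {}
(B ∖ D) ∖ A = {}
((B ∖ D) ∖ A)' = {1,2,3,4,5,6,7,8,9,10,11}
((B ∖ D) ∖ A)' ∖ C = {1,5,7,11}
D ∖ C = {5,7,11}
(((B ∖ D) ∖ A)' ∖ C) ∪ (D ∖ C) = {1,5,7,11}
|(((B ∖ D) ∖ A)' ∖ C) ∪ (D ∖ C)| = 4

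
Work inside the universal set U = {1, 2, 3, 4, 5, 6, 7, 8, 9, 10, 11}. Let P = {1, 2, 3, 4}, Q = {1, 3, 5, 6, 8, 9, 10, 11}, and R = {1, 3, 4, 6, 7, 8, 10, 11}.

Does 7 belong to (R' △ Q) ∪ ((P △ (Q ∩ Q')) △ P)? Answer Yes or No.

7 ∈ R, so 7 ∉ R'
7 ∉ R' and 7 ∉ Q, so 7 ∉ R' △ Q
7 ∉ Q, so 7 ∈ Q'
7 ∉ Q and 7 ∈ Q', so 7 ∉ Q ∩ Q'
7 ∉ P and 7 ∉ (Q ∩ Q'), so 7 ∉ P △ (Q ∩ Q')
7 ∉ (P △ (Q ∩ Q')) and 7 ∉ P, so 7 ∉ (P △ (Q ∩ Q')) △ P
7 ∉ (R' △ Q) and 7 ∉ ((P △ (Q ∩ Q')) △ P), so 7 ∉ (R' △ Q) ∪ ((P △ (Q ∩ Q')) △ P)

No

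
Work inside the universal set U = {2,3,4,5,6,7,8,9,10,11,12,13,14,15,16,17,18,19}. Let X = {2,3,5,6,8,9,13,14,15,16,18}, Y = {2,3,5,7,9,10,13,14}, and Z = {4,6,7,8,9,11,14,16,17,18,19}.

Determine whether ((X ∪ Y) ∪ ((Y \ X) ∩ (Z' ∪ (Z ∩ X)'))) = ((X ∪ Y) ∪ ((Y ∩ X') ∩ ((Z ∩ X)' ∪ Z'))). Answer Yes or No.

Yes

X ∪ Y = {2,3,5,6,7,8,9,10,13,14,15,16,18}
Y \ X = {7,10}
Z' = {2,3,5,10,12,13,15}
Z ∩ X = {6,8,9,14,16,18}
(Z ∩ X)' = {2,3,4,5,7,10,11,12,13,15,17,19}
Z' ∪ (Z ∩ X)' = {2,3,4,5,7,10,11,12,13,15,17,19}
(Y \ X) ∩ (Z' ∪ (Z ∩ X)') = {7,10}
(X ∪ Y) ∪ ((Y \ X) ∩ (Z' ∪ (Z ∩ X)')) = {2,3,5,6,7,8,9,10,13,14,15,16,18}
X' = {4,7,10,11,12,17,19}
Y ∩ X' = {7,10}
(Z ∩ X)' ∪ Z' = {2,3,4,5,7,10,11,12,13,15,17,19}
(Y ∩ X') ∩ ((Z ∩ X)' ∪ Z') = {7,10}
(X ∪ Y) ∪ ((Y ∩ X') ∩ ((Z ∩ X)' ∪ Z')) = {2,3,5,6,7,8,9,10,13,14,15,16,18}
Both equal {2,3,5,6,7,8,9,10,13,14,15,16,18}, so (X ∪ Y) ∪ ((Y \ X) ∩ (Z' ∪ (Z ∩ X)')) = (X ∪ Y) ∪ ((Y ∩ X') ∩ ((Z ∩ X)' ∪ Z')).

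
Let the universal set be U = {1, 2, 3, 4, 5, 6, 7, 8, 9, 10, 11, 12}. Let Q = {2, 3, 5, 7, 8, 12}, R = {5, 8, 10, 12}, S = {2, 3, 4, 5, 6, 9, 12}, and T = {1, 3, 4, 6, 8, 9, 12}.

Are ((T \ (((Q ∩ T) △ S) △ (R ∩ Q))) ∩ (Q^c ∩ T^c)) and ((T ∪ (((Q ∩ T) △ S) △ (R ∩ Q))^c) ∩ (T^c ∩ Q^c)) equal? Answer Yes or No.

Q ∩ T = {3, 8, 12}
(Q ∩ T) △ S = {2, 4, 5, 6, 8, 9}
R ∩ Q = {5, 8, 12}
((Q ∩ T) △ S) △ (R ∩ Q) = {2, 4, 6, 9, 12}
T \ (((Q ∩ T) △ S) △ (R ∩ Q)) = {1, 3, 8}
Q^c = {1, 4, 6, 9, 10, 11}
T^c = {2, 5, 7, 10, 11}
Q^c ∩ T^c = {10, 11}
(T \ (((Q ∩ T) △ S) △ (R ∩ Q))) ∩ (Q^c ∩ T^c) = {}
(((Q ∩ T) △ S) △ (R ∩ Q))^c = {1, 3, 5, 7, 8, 10, 11}
T ∪ (((Q ∩ T) △ S) △ (R ∩ Q))^c = {1, 3, 4, 5, 6, 7, 8, 9, 10, 11, 12}
T^c ∩ Q^c = {10, 11}
(T ∪ (((Q ∩ T) △ S) △ (R ∩ Q))^c) ∩ (T^c ∩ Q^c) = {10, 11}
10 ∈ (T ∪ (((Q ∩ T) △ S) △ (R ∩ Q))^c) ∩ (T^c ∩ Q^c) but 10 ∉ (T \ (((Q ∩ T) △ S) △ (R ∩ Q))) ∩ (Q^c ∩ T^c), so they differ.

No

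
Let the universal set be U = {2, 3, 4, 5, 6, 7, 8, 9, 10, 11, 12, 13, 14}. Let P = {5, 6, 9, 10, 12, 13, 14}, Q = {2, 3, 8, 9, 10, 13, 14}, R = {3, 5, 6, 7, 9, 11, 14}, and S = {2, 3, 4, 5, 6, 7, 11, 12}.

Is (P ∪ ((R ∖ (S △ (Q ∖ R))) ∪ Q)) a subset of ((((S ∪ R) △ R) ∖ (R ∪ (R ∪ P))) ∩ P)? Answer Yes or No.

No

Q ∖ R = {2, 8, 10, 13}
S △ (Q ∖ R) = {3, 4, 5, 6, 7, 8, 10, 11, 12, 13}
R ∖ (S △ (Q ∖ R)) = {9, 14}
(R ∖ (S △ (Q ∖ R))) ∪ Q = {2, 3, 8, 9, 10, 13, 14}
P ∪ ((R ∖ (S △ (Q ∖ R))) ∪ Q) = {2, 3, 5, 6, 8, 9, 10, 12, 13, 14}
S ∪ R = {2, 3, 4, 5, 6, 7, 9, 11, 12, 14}
(S ∪ R) △ R = {2, 4, 12}
R ∪ P = {3, 5, 6, 7, 9, 10, 11, 12, 13, 14}
R ∪ (R ∪ P) = {3, 5, 6, 7, 9, 10, 11, 12, 13, 14}
((S ∪ R) △ R) ∖ (R ∪ (R ∪ P)) = {2, 4}
(((S ∪ R) △ R) ∖ (R ∪ (R ∪ P))) ∩ P = {}
2 ∈ P ∪ ((R ∖ (S △ (Q ∖ R))) ∪ Q) but 2 ∉ (((S ∪ R) △ R) ∖ (R ∪ (R ∪ P))) ∩ P, so the inclusion fails.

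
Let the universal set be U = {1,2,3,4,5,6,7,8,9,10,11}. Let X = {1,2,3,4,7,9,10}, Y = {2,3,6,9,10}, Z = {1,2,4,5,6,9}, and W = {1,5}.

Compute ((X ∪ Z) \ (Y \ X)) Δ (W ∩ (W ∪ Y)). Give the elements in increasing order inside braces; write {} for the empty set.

{2,3,4,7,9,10}

X ∪ Z = {1,2,3,4,5,6,7,9,10}
Y \ X = {6}
(X ∪ Z) \ (Y \ X) = {1,2,3,4,5,7,9,10}
W ∪ Y = {1,2,3,5,6,9,10}
W ∩ (W ∪ Y) = {1,5}
((X ∪ Z) \ (Y \ X)) Δ (W ∩ (W ∪ Y)) = {2,3,4,7,9,10}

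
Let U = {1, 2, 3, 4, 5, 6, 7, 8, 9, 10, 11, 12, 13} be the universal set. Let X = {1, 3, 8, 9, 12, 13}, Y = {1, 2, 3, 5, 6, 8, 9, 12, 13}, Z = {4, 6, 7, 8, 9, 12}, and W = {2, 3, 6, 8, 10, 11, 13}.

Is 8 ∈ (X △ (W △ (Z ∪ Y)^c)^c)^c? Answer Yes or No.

8 ∈ Z and 8 ∈ Y, so 8 ∈ Z ∪ Y
8 ∉ (Z ∪ Y)^c since 8 ∈ (Z ∪ Y)
8 ∈ W and 8 ∉ (Z ∪ Y)^c, so 8 ∈ W △ (Z ∪ Y)^c
8 ∉ (W △ (Z ∪ Y)^c)^c since 8 ∈ (W △ (Z ∪ Y)^c)
8 ∈ X and 8 ∉ (W △ (Z ∪ Y)^c)^c, so 8 ∈ X △ (W △ (Z ∪ Y)^c)^c
8 ∉ (X △ (W △ (Z ∪ Y)^c)^c)^c since 8 ∈ (X △ (W △ (Z ∪ Y)^c)^c)

No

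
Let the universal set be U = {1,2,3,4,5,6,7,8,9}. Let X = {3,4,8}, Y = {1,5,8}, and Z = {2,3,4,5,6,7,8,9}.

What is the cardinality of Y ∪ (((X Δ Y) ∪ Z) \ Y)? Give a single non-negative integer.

X Δ Y = {1,3,4,5}
(X Δ Y) ∪ Z = {1,2,3,4,5,6,7,8,9}
((X Δ Y) ∪ Z) \ Y = {2,3,4,6,7,9}
Y ∪ (((X Δ Y) ∪ Z) \ Y) = {1,2,3,4,5,6,7,8,9}
|Y ∪ (((X Δ Y) ∪ Z) \ Y)| = 9

9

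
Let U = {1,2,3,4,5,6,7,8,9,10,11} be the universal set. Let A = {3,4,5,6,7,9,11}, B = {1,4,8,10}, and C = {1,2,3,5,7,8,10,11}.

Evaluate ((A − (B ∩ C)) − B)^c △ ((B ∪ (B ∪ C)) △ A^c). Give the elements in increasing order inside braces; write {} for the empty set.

B ∩ C = {1,8,10}
A − (B ∩ C) = {3,4,5,6,7,9,11}
(A − (B ∩ C)) − B = {3,5,6,7,9,11}
((A − (B ∩ C)) − B)^c = {1,2,4,8,10}
B ∪ C = {1,2,3,4,5,7,8,10,11}
B ∪ (B ∪ C) = {1,2,3,4,5,7,8,10,11}
A^c = {1,2,8,10}
(B ∪ (B ∪ C)) △ A^c = {3,4,5,7,11}
((A − (B ∩ C)) − B)^c △ ((B ∪ (B ∪ C)) △ A^c) = {1,2,3,5,7,8,10,11}

{1,2,3,5,7,8,10,11}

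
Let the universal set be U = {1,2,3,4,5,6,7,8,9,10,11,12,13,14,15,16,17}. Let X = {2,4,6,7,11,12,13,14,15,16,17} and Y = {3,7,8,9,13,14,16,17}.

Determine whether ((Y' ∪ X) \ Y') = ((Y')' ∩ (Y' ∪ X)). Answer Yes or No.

Yes

Y' = {1,2,4,5,6,10,11,12,15}
Y' ∪ X = {1,2,4,5,6,7,10,11,12,13,14,15,16,17}
(Y' ∪ X) \ Y' = {7,13,14,16,17}
(Y')' = {3,7,8,9,13,14,16,17}
(Y')' ∩ (Y' ∪ X) = {7,13,14,16,17}
Both equal {7,13,14,16,17}, so (Y' ∪ X) \ Y' = (Y')' ∩ (Y' ∪ X).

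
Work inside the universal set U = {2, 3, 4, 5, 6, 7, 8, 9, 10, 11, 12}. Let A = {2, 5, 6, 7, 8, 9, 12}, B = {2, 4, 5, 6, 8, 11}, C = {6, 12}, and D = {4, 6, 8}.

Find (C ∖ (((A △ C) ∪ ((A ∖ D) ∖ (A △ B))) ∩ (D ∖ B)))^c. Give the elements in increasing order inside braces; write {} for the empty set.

{2, 3, 4, 5, 7, 8, 9, 10, 11}

A △ C = {2, 5, 7, 8, 9}
A ∖ D = {2, 5, 7, 9, 12}
A △ B = {4, 7, 9, 11, 12}
(A ∖ D) ∖ (A △ B) = {2, 5}
(A △ C) ∪ ((A ∖ D) ∖ (A △ B)) = {2, 5, 7, 8, 9}
D ∖ B = {}
((A △ C) ∪ ((A ∖ D) ∖ (A △ B))) ∩ (D ∖ B) = {}
C ∖ (((A △ C) ∪ ((A ∖ D) ∖ (A △ B))) ∩ (D ∖ B)) = {6, 12}
(C ∖ (((A △ C) ∪ ((A ∖ D) ∖ (A △ B))) ∩ (D ∖ B)))^c = {2, 3, 4, 5, 7, 8, 9, 10, 11}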